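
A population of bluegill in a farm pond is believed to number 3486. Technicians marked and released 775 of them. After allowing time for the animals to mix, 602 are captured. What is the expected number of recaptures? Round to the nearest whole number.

expected recaptures ≈ 134

The marked fraction of the population is 775/3486, so in a sample of 602 expect C·(M/N) marked.
E[R] = 775 × 602 / 3486 = 466550 / 3486 ≈ 133.8 → 134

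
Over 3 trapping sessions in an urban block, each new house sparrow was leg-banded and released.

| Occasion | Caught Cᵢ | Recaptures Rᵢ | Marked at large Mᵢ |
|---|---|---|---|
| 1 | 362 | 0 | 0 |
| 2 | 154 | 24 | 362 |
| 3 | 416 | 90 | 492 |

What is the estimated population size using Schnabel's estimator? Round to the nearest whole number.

Σ MᵢCᵢ = 0·362 + 362·154 + 492·416 = 0 + 55748 + 204672 = 260420
Σ Rᵢ = 0 + 24 + 90 = 114
N̂ = 260420 / 114 ≈ 2284.4 → 2284

N ≈ 2284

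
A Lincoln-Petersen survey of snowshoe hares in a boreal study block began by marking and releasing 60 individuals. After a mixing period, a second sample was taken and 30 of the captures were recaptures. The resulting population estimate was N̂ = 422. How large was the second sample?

From N = M·C/R: C = N·R / M = 422·30 / 60 = 12660 / 60 = 211.

C = 211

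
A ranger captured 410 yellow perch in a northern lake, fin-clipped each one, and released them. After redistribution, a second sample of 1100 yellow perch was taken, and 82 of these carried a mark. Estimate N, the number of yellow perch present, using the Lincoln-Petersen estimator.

If marked individuals mix randomly, R/C ≈ M/N, giving N ≈ M·C/R.
N = (410 × 1100) / 82 = 451000 / 82 = 5500

N = 5500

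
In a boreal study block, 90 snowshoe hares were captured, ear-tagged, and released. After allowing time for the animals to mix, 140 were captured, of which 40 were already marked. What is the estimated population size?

N = 315

The marked fraction in the recapture sample should equal the marked fraction in the population: 40/140 = 90/N.
N = (90 × 140) / 40 = 12600 / 40 = 315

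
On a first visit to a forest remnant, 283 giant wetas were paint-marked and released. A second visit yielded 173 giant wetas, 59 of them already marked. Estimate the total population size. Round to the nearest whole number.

Lincoln-Petersen assumes M/N = R/C, so N = M·C / R.
N = (283 × 173) / 59 = 48959 / 59 ≈ 829.8 → 830

N ≈ 830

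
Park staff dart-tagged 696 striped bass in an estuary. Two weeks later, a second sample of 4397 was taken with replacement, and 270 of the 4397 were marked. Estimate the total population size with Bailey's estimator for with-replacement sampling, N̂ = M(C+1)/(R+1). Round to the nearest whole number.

N ≈ 11,295

N̂ = 696·(4397+1)/(270+1) = 696·4398/271 = 3061008/271 ≈ 11295.2 → 11295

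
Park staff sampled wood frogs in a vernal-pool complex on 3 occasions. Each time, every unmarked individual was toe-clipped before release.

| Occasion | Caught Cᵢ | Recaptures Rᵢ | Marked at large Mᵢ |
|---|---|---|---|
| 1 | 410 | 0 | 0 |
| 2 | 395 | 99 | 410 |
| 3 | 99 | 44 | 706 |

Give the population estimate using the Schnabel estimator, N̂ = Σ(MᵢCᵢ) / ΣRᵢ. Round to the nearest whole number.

Σ MᵢCᵢ = 0·410 + 410·395 + 706·99 = 0 + 161950 + 69894 = 231844
Σ Rᵢ = 0 + 99 + 44 = 143
N̂ = 231844 / 143 ≈ 1621.3 → 1621

N ≈ 1621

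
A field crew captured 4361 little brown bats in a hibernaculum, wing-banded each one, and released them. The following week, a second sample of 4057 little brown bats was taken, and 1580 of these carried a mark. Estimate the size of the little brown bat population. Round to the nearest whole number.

N = (4361 × 4057) / 1580 = 17692577 / 1580 ≈ 11197.8 → 11198

N ≈ 11,198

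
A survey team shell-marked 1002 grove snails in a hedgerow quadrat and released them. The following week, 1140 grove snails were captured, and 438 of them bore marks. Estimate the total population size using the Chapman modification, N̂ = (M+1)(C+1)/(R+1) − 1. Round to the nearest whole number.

N ≈ 2606

N̂ = (1002+1)(1140+1)/(438+1) − 1 = 1003·1141/439 − 1
= 1144423/439 − 1 ≈ 2606.9 − 1 ≈ 2605.9 → 2606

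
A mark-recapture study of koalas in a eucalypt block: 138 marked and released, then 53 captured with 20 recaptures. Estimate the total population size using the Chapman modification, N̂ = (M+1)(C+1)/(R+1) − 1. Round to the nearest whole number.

N ≈ 356

N̂ = (138+1)(53+1)/(20+1) − 1 = 139·54/21 − 1
= 7506/21 − 1 ≈ 357.4 − 1 ≈ 356.4 → 356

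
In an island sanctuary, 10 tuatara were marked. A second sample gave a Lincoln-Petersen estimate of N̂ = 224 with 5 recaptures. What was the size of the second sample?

From N = M·C/R: C = N·R / M = 224·5 / 10 = 1120 / 10 = 112.

C = 112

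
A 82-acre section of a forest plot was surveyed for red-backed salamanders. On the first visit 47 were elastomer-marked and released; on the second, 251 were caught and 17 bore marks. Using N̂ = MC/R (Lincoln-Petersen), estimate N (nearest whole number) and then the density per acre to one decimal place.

density ≈ 8.5 red-backed salamanders per acre

N̂ = 47·251/17 = 11797/17 ≈ 693.9 → 694
Density = N̂ / area = 694 / 82 ≈ 8.46 → 8.5 per acre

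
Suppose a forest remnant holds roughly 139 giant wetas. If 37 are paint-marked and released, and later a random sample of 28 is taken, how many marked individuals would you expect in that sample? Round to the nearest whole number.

The marked fraction of the population is 37/139, so in a sample of 28 expect C·(M/N) marked.
E[R] = 37 × 28 / 139 = 1036 / 139 ≈ 7.45 → 7

expected recaptures ≈ 7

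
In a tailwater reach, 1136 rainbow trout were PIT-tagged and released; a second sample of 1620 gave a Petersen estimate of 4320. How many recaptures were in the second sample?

From N = M·C/R: R = M·C / N = 1136·1620 / 4320 = 1840320 / 4320 = 426.

R = 426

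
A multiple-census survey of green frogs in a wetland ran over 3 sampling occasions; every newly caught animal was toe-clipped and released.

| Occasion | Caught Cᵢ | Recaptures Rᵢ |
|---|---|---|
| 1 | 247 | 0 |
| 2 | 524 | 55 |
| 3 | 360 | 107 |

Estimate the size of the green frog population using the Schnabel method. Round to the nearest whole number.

N ≈ 2390

Marked at large before each occasion: Mᵢ = Σⱼ<ᵢ (Cⱼ − Rⱼ) → M1=0, M2=247, M3=716
Σ MᵢCᵢ = 0·247 + 247·524 + 716·360 = 0 + 129428 + 257760 = 387188
Σ Rᵢ = 0 + 55 + 107 = 162
N̂ = 387188 / 162 ≈ 2390.0 → 2390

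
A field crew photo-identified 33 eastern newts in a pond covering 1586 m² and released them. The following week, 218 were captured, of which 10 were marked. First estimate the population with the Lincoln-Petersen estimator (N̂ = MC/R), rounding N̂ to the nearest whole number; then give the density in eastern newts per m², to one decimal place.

density ≈ 0.5 eastern newts per m²

N̂ = 33·218/10 = 7194/10 ≈ 719.4 → 719
Density = N̂ / area = 719 / 1586 ≈ 0.45 → 0.5 per m²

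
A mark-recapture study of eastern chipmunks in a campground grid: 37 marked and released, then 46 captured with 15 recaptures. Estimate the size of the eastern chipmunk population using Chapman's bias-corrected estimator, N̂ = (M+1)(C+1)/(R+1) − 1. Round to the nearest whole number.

N̂ = (37+1)(46+1)/(15+1) − 1 = 38·47/16 − 1
= 1786/16 − 1 ≈ 111.6 − 1 ≈ 110.6 → 111

N ≈ 111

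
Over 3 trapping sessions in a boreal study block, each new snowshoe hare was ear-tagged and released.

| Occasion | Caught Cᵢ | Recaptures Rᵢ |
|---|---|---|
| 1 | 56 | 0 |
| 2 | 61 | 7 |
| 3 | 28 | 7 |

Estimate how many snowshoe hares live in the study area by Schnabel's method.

N = 464

Marked at large before each occasion: Mᵢ = Σⱼ<ᵢ (Cⱼ − Rⱼ) → M1=0, M2=56, M3=110
Σ MᵢCᵢ = 0·56 + 56·61 + 110·28 = 0 + 3416 + 3080 = 6496
Σ Rᵢ = 0 + 7 + 7 = 14
N̂ = 6496 / 14 = 464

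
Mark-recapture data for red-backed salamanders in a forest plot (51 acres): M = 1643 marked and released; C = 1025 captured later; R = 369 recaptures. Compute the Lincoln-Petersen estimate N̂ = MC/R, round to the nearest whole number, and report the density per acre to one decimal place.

N̂ = 1643·1025/369 = 1684075/369 ≈ 4563.9 → 4564
Density = N̂ / area = 4564 / 51 ≈ 89.49 → 89.5 per acre

density ≈ 89.5 red-backed salamanders per acre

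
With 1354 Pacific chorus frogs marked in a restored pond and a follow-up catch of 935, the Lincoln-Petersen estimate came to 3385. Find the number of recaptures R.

From N = M·C/R: R = M·C / N = 1354·935 / 3385 = 1265990 / 3385 = 374.

R = 374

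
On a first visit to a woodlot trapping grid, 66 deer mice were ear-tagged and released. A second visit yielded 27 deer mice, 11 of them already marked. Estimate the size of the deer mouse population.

N = 162

The marked fraction in the recapture sample should equal the marked fraction in the population: 11/27 = 66/N.
N = (66 × 27) / 11 = 1782 / 11 = 162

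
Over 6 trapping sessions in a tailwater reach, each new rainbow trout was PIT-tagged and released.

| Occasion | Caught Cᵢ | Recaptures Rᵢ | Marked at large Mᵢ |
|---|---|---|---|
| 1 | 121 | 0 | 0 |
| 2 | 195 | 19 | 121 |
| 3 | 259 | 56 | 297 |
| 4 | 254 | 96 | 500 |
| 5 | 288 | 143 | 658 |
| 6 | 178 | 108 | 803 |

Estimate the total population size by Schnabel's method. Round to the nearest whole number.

N ≈ 1327

Σ MᵢCᵢ = 0·121 + 121·195 + 297·259 + 500·254 + 658·288 + 803·178 = 0 + 23595 + 76923 + 127000 + 189504 + 142934 = 559956
Σ Rᵢ = 0 + 19 + 56 + 96 + 143 + 108 = 422
N̂ = 559956 / 422 ≈ 1326.9 → 1327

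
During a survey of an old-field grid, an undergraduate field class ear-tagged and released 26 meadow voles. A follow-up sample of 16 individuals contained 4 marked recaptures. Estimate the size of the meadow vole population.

N = 104

The marked fraction in the recapture sample should equal the marked fraction in the population: 4/16 = 26/N.
N = (26 × 16) / 4 = 416 / 4 = 104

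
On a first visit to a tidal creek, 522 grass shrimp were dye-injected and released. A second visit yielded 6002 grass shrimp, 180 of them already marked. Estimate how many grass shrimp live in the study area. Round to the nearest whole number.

N = (522 × 6002) / 180 = 3133044 / 180 ≈ 17405.8 → 17406

N ≈ 17,406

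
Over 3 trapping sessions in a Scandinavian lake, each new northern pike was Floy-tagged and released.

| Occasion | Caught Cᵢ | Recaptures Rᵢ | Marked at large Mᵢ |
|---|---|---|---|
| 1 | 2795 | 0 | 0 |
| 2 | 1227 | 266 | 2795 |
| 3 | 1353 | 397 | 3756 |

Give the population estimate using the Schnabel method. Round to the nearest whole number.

N ≈ 12,838

Σ MᵢCᵢ = 0·2795 + 2795·1227 + 3756·1353 = 0 + 3429465 + 5081868 = 8511333
Σ Rᵢ = 0 + 266 + 397 = 663
N̂ = 8511333 / 663 ≈ 12837.6 → 12838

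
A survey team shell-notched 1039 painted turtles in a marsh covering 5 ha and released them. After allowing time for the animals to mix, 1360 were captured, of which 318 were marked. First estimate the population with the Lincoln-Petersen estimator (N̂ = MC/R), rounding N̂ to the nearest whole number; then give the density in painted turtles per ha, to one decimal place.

density ≈ 888.8 painted turtles per ha

N̂ = 1039·1360/318 = 1413040/318 ≈ 4443.5 → 4444
Density = N̂ / area = 4444 / 5 ≈ 888.80 → 888.8 per ha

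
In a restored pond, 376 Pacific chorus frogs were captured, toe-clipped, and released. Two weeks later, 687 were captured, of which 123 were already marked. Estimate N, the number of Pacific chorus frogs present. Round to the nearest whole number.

Lincoln-Petersen assumes M/N = R/C, so N = M·C / R.
N = (376 × 687) / 123 = 258312 / 123 ≈ 2100.1 → 2100

N ≈ 2100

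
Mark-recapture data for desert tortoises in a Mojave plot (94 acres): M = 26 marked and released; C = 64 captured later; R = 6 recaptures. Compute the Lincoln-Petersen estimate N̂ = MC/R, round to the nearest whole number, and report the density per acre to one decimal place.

density ≈ 2.9 desert tortoises per acre

N̂ = 26·64/6 = 1664/6 ≈ 277.3 → 277
Density = N̂ / area = 277 / 94 ≈ 2.947 → 2.9 per acre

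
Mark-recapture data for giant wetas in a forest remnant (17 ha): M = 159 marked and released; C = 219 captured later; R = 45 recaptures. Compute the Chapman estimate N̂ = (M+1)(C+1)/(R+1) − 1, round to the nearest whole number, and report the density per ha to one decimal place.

N̂ = 160·220/46 − 1 = 35200/46 − 1 ≈ 764.2 → 764
Density = N̂ / area = 764 / 17 ≈ 44.94 → 44.9 per ha

density ≈ 44.9 giant wetas per ha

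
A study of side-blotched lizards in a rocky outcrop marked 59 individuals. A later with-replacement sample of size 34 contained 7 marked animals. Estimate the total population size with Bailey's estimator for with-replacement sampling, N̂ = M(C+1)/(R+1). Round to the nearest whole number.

N̂ = 59·(34+1)/(7+1) = 59·35/8 = 2065/8 ≈ 258.1 → 258

N ≈ 258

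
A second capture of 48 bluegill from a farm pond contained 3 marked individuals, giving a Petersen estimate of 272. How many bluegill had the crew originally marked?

From N = M·C/R: M = N·R / C = 272·3 / 48 = 816 / 48 = 17.

M = 17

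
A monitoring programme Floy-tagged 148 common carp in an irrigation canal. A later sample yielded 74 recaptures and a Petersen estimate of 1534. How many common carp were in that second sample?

From N = M·C/R: C = N·R / M = 1534·74 / 148 = 113516 / 148 = 767.

C = 767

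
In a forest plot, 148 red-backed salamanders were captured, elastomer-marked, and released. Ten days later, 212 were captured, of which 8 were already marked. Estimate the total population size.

If marked individuals mix randomly, R/C ≈ M/N, giving N ≈ M·C/R.
N = (148 × 212) / 8 = 31376 / 8 = 3922

N = 3922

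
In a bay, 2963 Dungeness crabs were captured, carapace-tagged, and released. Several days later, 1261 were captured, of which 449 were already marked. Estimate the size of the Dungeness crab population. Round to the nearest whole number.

N = (2963 × 1261) / 449 = 3736343 / 449 ≈ 8321.48 → 8321

N ≈ 8321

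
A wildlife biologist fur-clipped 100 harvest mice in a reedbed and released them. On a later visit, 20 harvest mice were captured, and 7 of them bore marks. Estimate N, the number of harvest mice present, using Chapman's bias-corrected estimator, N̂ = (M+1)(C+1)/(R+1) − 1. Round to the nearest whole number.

N̂ = (100+1)(20+1)/(7+1) − 1 = 101·21/8 − 1
= 2121/8 − 1 ≈ 265.1 − 1 ≈ 264.1 → 264

N ≈ 264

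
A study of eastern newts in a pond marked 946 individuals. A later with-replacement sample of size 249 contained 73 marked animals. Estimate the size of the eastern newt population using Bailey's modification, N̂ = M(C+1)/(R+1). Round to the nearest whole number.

N̂ = 946·(249+1)/(73+1) = 946·250/74 = 236500/74 ≈ 3195.9 → 3196

N ≈ 3196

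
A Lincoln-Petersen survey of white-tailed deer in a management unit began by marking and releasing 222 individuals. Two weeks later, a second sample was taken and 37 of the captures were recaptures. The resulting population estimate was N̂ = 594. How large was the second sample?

From N = M·C/R: C = N·R / M = 594·37 / 222 = 21978 / 222 = 99.

C = 99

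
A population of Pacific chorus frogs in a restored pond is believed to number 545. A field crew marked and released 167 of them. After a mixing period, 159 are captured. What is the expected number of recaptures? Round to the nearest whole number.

The marked fraction of the population is 167/545, so in a sample of 159 expect C·(M/N) marked.
E[R] = 167 × 159 / 545 = 26553 / 545 ≈ 48.7 → 49

expected recaptures ≈ 49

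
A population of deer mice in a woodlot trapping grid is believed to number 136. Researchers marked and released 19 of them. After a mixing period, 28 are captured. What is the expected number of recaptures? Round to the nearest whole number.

expected recaptures ≈ 4

Expected recaptures E[R] = M·C / N.
E[R] = 19 × 28 / 136 = 532 / 136 ≈ 3.9 → 4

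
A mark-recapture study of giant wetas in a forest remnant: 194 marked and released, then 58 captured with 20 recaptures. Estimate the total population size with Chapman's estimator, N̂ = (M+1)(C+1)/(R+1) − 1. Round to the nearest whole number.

N ≈ 547

N̂ = (194+1)(58+1)/(20+1) − 1 = 195·59/21 − 1
= 11505/21 − 1 ≈ 547.9 − 1 ≈ 546.9 → 547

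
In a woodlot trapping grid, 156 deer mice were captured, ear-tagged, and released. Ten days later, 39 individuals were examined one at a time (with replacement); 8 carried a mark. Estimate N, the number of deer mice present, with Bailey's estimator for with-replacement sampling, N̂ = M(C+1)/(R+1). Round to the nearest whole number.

N ≈ 693

N̂ = 156·(39+1)/(8+1) = 156·40/9 = 6240/9 ≈ 693.3 → 693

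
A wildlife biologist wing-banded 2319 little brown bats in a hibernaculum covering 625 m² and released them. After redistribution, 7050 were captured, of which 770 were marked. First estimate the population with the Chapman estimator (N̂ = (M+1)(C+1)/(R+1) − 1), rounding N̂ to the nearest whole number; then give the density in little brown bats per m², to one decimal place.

density ≈ 33.9 little brown bats per m²

N̂ = 2320·7051/771 − 1 = 16358320/771 − 1 ≈ 21216.0 → 21216
Density = N̂ / area = 21216 / 625 ≈ 33.946 → 33.9 per m²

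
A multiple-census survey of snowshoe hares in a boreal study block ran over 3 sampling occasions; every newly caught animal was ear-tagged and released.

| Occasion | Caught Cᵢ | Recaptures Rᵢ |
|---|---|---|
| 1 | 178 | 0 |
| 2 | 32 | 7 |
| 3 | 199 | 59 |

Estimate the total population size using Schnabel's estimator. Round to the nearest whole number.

N ≈ 698

Marked at large before each occasion: Mᵢ = Σⱼ<ᵢ (Cⱼ − Rⱼ) → M1=0, M2=178, M3=203
Σ MᵢCᵢ = 0·178 + 178·32 + 203·199 = 0 + 5696 + 40397 = 46093
Σ Rᵢ = 0 + 7 + 59 = 66
N̂ = 46093 / 66 ≈ 698.4 → 698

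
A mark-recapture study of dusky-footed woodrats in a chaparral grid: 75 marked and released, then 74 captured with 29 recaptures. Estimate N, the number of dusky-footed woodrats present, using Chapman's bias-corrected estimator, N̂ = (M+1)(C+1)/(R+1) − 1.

N̂ = (75+1)(74+1)/(29+1) − 1 = 76·75/30 − 1
= 5700/30 − 1 = 190 − 1 = 189

N = 189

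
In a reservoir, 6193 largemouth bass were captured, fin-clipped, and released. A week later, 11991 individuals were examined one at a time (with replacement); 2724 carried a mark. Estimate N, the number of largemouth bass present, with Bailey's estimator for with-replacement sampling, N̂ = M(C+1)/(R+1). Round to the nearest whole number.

N ≈ 27,254

N̂ = 6193·(11991+1)/(2724+1) = 6193·11992/2725 = 74266456/2725 ≈ 27253.7 → 27254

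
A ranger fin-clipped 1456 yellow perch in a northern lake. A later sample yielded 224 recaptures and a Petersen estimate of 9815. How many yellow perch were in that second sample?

C = 1510

From N = M·C/R: C = N·R / M = 9815·224 / 1456 = 2198560 / 1456 = 1510.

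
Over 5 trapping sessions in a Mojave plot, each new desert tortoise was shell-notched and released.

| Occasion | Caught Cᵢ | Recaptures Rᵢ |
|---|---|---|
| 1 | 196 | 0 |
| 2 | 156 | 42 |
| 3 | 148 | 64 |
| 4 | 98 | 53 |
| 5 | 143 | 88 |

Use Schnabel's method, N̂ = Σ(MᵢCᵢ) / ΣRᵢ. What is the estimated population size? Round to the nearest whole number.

Marked at large before each occasion: Mᵢ = Σⱼ<ᵢ (Cⱼ − Rⱼ) → M1=0, M2=196, M3=310, M4=394, M5=439
Σ MᵢCᵢ = 0·196 + 196·156 + 310·148 + 394·98 + 439·143 = 0 + 30576 + 45880 + 38612 + 62777 = 177845
Σ Rᵢ = 0 + 42 + 64 + 53 + 88 = 247
N̂ = 177845 / 247 ≈ 720.0 → 720

N ≈ 720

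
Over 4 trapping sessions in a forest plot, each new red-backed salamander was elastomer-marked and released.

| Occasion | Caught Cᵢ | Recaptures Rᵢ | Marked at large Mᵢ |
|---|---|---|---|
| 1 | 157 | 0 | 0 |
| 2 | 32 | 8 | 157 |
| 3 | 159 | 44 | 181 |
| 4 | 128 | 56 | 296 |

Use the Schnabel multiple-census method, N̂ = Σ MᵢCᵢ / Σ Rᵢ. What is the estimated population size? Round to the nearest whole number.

Σ MᵢCᵢ = 0·157 + 157·32 + 181·159 + 296·128 = 0 + 5024 + 28779 + 37888 = 71691
Σ Rᵢ = 0 + 8 + 44 + 56 = 108
N̂ = 71691 / 108 ≈ 663.8 → 664

N ≈ 664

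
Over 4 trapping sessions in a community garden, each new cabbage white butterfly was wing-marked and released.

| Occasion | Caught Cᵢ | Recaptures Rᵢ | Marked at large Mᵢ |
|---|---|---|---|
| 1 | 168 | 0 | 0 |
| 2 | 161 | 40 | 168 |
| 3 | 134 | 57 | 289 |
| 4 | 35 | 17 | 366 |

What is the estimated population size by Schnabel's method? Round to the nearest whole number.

N ≈ 689

Σ MᵢCᵢ = 0·168 + 168·161 + 289·134 + 366·35 = 0 + 27048 + 38726 + 12810 = 78584
Σ Rᵢ = 0 + 40 + 57 + 17 = 114
N̂ = 78584 / 114 ≈ 689.3 → 689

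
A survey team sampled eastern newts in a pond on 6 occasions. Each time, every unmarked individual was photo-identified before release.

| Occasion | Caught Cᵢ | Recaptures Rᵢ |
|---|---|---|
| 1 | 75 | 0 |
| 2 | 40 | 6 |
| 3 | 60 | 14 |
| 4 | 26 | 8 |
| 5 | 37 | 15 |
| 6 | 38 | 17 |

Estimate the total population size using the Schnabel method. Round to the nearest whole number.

Marked at large before each occasion: Mᵢ = Σⱼ<ᵢ (Cⱼ − Rⱼ) → M1=0, M2=75, M3=109, M4=155, M5=173, M6=195
Σ MᵢCᵢ = 0·75 + 75·40 + 109·60 + 155·26 + 173·37 + 195·38 = 0 + 3000 + 6540 + 4030 + 6401 + 7410 = 27381
Σ Rᵢ = 0 + 6 + 14 + 8 + 15 + 17 = 60
N̂ = 27381 / 60 ≈ 456.4 → 456

N ≈ 456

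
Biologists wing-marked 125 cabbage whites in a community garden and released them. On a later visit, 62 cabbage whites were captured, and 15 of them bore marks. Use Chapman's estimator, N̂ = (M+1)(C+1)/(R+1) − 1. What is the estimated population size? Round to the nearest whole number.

N ≈ 495

N̂ = (125+1)(62+1)/(15+1) − 1 = 126·63/16 − 1
= 7938/16 − 1 ≈ 496.1 − 1 ≈ 495.1 → 495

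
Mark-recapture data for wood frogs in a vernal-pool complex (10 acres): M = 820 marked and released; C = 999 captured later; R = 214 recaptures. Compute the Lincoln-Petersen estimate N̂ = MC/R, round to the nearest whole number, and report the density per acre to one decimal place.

density ≈ 382.8 wood frogs per acre

N̂ = 820·999/214 = 819180/214 ≈ 3827.9 → 3828
Density = N̂ / area = 3828 / 10 ≈ 382.80 → 382.8 per acre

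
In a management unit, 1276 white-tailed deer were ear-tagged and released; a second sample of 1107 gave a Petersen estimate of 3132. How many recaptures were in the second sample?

R = 451

From N = M·C/R: R = M·C / N = 1276·1107 / 3132 = 1412532 / 3132 = 451.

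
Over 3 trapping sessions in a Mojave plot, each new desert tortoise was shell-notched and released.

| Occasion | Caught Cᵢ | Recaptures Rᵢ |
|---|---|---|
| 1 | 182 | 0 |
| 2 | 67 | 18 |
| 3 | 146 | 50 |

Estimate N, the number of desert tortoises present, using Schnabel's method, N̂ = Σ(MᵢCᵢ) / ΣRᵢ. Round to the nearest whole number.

Marked at large before each occasion: Mᵢ = Σⱼ<ᵢ (Cⱼ − Rⱼ) → M1=0, M2=182, M3=231
Σ MᵢCᵢ = 0·182 + 182·67 + 231·146 = 0 + 12194 + 33726 = 45920
Σ Rᵢ = 0 + 18 + 50 = 68
N̂ = 45920 / 68 ≈ 675.3 → 675

N ≈ 675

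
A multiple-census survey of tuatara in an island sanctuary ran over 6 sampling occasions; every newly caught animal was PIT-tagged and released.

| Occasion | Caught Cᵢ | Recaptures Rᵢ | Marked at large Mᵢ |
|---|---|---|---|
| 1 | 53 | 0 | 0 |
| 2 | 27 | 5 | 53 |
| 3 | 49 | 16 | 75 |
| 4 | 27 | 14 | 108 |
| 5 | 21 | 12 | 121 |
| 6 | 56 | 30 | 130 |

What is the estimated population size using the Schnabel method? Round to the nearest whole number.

Σ MᵢCᵢ = 0·53 + 53·27 + 75·49 + 108·27 + 121·21 + 130·56 = 0 + 1431 + 3675 + 2916 + 2541 + 7280 = 17843
Σ Rᵢ = 0 + 5 + 16 + 14 + 12 + 30 = 77
N̂ = 17843 / 77 ≈ 231.7 → 232

N ≈ 232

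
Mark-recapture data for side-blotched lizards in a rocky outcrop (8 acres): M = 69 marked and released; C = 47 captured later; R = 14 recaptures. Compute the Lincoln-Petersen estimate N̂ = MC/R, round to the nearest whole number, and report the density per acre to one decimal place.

N̂ = 69·47/14 = 3243/14 ≈ 231.6 → 232
Density = N̂ / area = 232 / 8 = 29.0 per acre

density ≈ 29.0 side-blotched lizards per acre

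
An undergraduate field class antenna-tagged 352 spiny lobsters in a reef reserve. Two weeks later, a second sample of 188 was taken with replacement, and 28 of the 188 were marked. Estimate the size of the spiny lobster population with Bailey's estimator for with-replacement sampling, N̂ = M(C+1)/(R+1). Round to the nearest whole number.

N ≈ 2294

N̂ = 352·(188+1)/(28+1) = 352·189/29 = 66528/29 ≈ 2294.1 → 2294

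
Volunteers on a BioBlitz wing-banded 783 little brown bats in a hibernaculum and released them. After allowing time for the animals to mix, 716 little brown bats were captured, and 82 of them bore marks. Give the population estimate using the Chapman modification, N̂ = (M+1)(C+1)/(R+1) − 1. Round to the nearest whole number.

N ≈ 6772

N̂ = (783+1)(716+1)/(82+1) − 1 = 784·717/83 − 1
= 562128/83 − 1 ≈ 6772.6 − 1 ≈ 6771.6 → 6772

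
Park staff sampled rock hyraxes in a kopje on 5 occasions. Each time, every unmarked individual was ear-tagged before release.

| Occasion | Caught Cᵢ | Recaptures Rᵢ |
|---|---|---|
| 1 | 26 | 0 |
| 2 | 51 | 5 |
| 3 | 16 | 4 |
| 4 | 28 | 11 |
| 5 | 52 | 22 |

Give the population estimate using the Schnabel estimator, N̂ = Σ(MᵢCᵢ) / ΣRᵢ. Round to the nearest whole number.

Marked at large before each occasion: Mᵢ = Σⱼ<ᵢ (Cⱼ − Rⱼ) → M1=0, M2=26, M3=72, M4=84, M5=101
Σ MᵢCᵢ = 0·26 + 26·51 + 72·16 + 84·28 + 101·52 = 0 + 1326 + 1152 + 2352 + 5252 = 10082
Σ Rᵢ = 0 + 5 + 4 + 11 + 22 = 42
N̂ = 10082 / 42 ≈ 240.0 → 240

N ≈ 240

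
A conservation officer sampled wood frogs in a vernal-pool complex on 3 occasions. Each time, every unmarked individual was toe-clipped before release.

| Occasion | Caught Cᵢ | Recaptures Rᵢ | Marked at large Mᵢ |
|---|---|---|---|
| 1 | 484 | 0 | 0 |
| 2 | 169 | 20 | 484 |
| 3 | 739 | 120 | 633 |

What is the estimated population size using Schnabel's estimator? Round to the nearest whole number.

Σ MᵢCᵢ = 0·484 + 484·169 + 633·739 = 0 + 81796 + 467787 = 549583
Σ Rᵢ = 0 + 20 + 120 = 140
N̂ = 549583 / 140 ≈ 3925.6 → 3926

N ≈ 3926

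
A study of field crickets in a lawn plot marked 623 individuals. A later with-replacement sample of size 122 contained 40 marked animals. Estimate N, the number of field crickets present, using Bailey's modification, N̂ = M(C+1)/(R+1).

N = 1869

N̂ = 623·(122+1)/(40+1) = 623·123/41 = 76629/41 = 1869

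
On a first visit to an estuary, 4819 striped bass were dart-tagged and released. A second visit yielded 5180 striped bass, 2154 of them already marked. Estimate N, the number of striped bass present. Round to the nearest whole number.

If marked individuals mix randomly, R/C ≈ M/N, giving N ≈ M·C/R.
N = (4819 × 5180) / 2154 = 24962420 / 2154 ≈ 11588.9 → 11589

N ≈ 11,589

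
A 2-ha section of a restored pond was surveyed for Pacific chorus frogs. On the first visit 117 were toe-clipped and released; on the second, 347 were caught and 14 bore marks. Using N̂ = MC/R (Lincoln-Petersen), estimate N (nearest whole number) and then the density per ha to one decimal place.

N̂ = 117·347/14 = 40599/14 ≈ 2899.9 → 2900
Density = N̂ / area = 2900 / 2 = 1450.0 per ha

density ≈ 1450.0 Pacific chorus frogs per ha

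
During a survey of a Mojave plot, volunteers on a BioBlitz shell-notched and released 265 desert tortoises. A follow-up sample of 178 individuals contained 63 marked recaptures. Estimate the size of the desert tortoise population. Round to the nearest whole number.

N ≈ 749

The marked fraction in the recapture sample should equal the marked fraction in the population: 63/178 = 265/N.
N = (265 × 178) / 63 = 47170 / 63 ≈ 748.7 → 749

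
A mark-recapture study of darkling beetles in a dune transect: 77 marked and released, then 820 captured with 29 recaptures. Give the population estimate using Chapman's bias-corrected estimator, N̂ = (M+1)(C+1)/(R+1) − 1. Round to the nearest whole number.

N ≈ 2134

N̂ = (77+1)(820+1)/(29+1) − 1 = 78·821/30 − 1
= 64038/30 − 1 ≈ 2134.6 − 1 ≈ 2133.6 → 2134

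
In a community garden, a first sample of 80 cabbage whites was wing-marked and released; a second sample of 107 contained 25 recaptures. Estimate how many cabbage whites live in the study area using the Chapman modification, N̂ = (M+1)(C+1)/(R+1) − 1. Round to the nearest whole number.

N ≈ 335

N̂ = (80+1)(107+1)/(25+1) − 1 = 81·108/26 − 1
= 8748/26 − 1 ≈ 336.46 − 1 ≈ 335.46 → 335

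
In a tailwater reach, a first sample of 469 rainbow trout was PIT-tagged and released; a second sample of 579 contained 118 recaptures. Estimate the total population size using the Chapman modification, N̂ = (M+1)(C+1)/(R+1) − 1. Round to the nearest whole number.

N ≈ 2290

N̂ = (469+1)(579+1)/(118+1) − 1 = 470·580/119 − 1
= 272600/119 − 1 ≈ 2290.8 − 1 ≈ 2289.8 → 2290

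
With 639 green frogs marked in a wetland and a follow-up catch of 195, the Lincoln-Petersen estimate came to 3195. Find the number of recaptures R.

R = 39

From N = M·C/R: R = M·C / N = 639·195 / 3195 = 124605 / 3195 = 39.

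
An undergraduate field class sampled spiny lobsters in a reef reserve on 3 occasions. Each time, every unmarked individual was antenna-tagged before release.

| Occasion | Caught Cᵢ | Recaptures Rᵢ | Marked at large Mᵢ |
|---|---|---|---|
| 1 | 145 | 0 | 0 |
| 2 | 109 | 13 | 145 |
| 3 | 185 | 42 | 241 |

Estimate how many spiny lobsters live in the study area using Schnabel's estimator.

Σ MᵢCᵢ = 0·145 + 145·109 + 241·185 = 0 + 15805 + 44585 = 60390
Σ Rᵢ = 0 + 13 + 42 = 55
N̂ = 60390 / 55 = 1098

N = 1098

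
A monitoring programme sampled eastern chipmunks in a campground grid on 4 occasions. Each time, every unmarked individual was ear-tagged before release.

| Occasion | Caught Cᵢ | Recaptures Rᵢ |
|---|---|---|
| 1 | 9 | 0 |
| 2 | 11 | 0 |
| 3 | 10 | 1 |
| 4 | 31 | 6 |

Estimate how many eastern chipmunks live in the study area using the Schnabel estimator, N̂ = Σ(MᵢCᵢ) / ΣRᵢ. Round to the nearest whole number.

Marked at large before each occasion: Mᵢ = Σⱼ<ᵢ (Cⱼ − Rⱼ) → M1=0, M2=9, M3=20, M4=29
Σ MᵢCᵢ = 0·9 + 9·11 + 20·10 + 29·31 = 0 + 99 + 200 + 899 = 1198
Σ Rᵢ = 0 + 0 + 1 + 6 = 7
N̂ = 1198 / 7 ≈ 171.1 → 171

N ≈ 171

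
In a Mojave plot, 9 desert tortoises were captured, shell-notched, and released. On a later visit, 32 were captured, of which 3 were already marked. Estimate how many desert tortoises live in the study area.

N = 96

If marked individuals mix randomly, R/C ≈ M/N, giving N ≈ M·C/R.
N = (9 × 32) / 3 = 288 / 3 = 96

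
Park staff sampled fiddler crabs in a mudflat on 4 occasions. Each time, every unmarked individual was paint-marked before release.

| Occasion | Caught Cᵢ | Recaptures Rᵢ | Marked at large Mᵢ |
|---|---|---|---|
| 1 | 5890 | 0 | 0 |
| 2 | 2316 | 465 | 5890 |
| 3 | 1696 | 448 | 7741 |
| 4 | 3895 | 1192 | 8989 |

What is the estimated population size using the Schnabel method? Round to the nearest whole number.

Σ MᵢCᵢ = 0·5890 + 5890·2316 + 7741·1696 + 8989·3895 = 0 + 13641240 + 13128736 + 35012155 = 61782131
Σ Rᵢ = 0 + 465 + 448 + 1192 = 2105
N̂ = 61782131 / 2105 ≈ 29350.2 → 29350

N ≈ 29,350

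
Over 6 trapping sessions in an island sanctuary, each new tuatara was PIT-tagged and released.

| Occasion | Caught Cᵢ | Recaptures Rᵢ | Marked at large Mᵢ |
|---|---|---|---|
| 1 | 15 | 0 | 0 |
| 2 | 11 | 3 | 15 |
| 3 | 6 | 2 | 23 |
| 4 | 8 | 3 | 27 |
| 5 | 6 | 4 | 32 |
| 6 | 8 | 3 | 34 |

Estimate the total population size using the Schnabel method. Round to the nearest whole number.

Σ MᵢCᵢ = 0·15 + 15·11 + 23·6 + 27·8 + 32·6 + 34·8 = 0 + 165 + 138 + 216 + 192 + 272 = 983
Σ Rᵢ = 0 + 3 + 2 + 3 + 4 + 3 = 15
N̂ = 983 / 15 ≈ 65.5 → 66

N ≈ 66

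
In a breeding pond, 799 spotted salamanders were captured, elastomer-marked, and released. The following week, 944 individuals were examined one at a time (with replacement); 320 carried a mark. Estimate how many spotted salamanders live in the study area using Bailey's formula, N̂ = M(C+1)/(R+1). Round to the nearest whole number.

N ≈ 2352

N̂ = 799·(944+1)/(320+1) = 799·945/321 = 755055/321 ≈ 2352.2 → 2352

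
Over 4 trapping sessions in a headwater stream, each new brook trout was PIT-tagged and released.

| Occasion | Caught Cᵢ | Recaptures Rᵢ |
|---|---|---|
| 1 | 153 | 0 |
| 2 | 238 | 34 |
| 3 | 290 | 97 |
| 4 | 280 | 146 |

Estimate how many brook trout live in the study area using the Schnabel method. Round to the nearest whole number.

N ≈ 1061

Marked at large before each occasion: Mᵢ = Σⱼ<ᵢ (Cⱼ − Rⱼ) → M1=0, M2=153, M3=357, M4=550
Σ MᵢCᵢ = 0·153 + 153·238 + 357·290 + 550·280 = 0 + 36414 + 103530 + 154000 = 293944
Σ Rᵢ = 0 + 34 + 97 + 146 = 277
N̂ = 293944 / 277 ≈ 1061.2 → 1061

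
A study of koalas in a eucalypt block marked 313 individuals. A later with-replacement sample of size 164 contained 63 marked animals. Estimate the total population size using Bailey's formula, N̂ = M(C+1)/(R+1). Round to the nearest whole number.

N̂ = 313·(164+1)/(63+1) = 313·165/64 = 51645/64 ≈ 807.0 → 807

N ≈ 807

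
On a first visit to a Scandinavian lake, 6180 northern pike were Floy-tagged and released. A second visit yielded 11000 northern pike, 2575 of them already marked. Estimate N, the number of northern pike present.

Lincoln-Petersen assumes M/N = R/C, so N = M·C / R.
N = (6180 × 11000) / 2575 = 67980000 / 2575 = 26400

N = 26,400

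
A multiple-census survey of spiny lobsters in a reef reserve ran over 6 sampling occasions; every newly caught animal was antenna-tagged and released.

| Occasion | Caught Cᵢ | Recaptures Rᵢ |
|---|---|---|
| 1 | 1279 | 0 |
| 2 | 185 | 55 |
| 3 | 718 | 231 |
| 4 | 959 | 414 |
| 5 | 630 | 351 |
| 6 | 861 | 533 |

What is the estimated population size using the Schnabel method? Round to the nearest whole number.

Marked at large before each occasion: Mᵢ = Σⱼ<ᵢ (Cⱼ − Rⱼ) → M1=0, M2=1279, M3=1409, M4=1896, M5=2441, M6=2720
Σ MᵢCᵢ = 0·1279 + 1279·185 + 1409·718 + 1896·959 + 2441·630 + 2720·861 = 0 + 236615 + 1011662 + 1818264 + 1537830 + 2341920 = 6946291
Σ Rᵢ = 0 + 55 + 231 + 414 + 351 + 533 = 1584
N̂ = 6946291 / 1584 ≈ 4385.3 → 4385

N ≈ 4385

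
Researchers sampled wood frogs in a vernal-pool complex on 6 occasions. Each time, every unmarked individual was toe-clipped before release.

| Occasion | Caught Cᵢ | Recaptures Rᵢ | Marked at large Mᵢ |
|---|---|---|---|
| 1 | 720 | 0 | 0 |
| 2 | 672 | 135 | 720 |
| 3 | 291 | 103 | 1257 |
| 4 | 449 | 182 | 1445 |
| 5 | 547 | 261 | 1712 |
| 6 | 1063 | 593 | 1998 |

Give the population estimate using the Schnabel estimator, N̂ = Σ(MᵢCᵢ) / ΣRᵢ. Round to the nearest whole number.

Σ MᵢCᵢ = 0·720 + 720·672 + 1257·291 + 1445·449 + 1712·547 + 1998·1063 = 0 + 483840 + 365787 + 648805 + 936464 + 2123874 = 4558770
Σ Rᵢ = 0 + 135 + 103 + 182 + 261 + 593 = 1274
N̂ = 4558770 / 1274 ≈ 3578.3 → 3578

N ≈ 3578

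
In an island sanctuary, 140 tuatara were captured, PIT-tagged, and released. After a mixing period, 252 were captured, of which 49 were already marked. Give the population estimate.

N = (140 × 252) / 49 = 35280 / 49 = 720

N = 720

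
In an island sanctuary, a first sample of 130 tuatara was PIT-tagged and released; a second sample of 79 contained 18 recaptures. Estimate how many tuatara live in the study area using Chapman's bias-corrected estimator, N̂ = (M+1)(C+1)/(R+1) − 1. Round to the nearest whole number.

N ≈ 551

N̂ = (130+1)(79+1)/(18+1) − 1 = 131·80/19 − 1
= 10480/19 − 1 ≈ 551.6 − 1 ≈ 550.6 → 551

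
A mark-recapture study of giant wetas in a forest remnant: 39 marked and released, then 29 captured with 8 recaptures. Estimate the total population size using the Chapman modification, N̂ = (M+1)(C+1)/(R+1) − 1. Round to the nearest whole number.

N̂ = (39+1)(29+1)/(8+1) − 1 = 40·30/9 − 1
= 1200/9 − 1 ≈ 133.3 − 1 ≈ 132.3 → 132

N ≈ 132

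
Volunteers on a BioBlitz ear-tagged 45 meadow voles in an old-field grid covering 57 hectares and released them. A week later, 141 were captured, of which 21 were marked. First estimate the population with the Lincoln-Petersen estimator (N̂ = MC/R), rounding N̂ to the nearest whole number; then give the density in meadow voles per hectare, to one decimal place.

N̂ = 45·141/21 = 6345/21 ≈ 302.1 → 302
Density = N̂ / area = 302 / 57 ≈ 5.30 → 5.3 per hectare

density ≈ 5.3 meadow voles per hectare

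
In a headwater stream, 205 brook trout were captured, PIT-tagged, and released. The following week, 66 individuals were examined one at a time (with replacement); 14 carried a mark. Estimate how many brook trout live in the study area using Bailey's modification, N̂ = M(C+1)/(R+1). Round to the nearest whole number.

N̂ = 205·(66+1)/(14+1) = 205·67/15 = 13735/15 ≈ 915.7 → 916

N ≈ 916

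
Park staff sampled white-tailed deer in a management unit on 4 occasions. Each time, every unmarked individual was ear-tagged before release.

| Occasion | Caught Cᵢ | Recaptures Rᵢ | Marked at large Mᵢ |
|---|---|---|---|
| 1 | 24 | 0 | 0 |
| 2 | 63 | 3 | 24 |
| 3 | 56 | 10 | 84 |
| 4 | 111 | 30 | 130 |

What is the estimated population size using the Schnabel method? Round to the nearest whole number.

Σ MᵢCᵢ = 0·24 + 24·63 + 84·56 + 130·111 = 0 + 1512 + 4704 + 14430 = 20646
Σ Rᵢ = 0 + 3 + 10 + 30 = 43
N̂ = 20646 / 43 ≈ 480.1 → 480

N ≈ 480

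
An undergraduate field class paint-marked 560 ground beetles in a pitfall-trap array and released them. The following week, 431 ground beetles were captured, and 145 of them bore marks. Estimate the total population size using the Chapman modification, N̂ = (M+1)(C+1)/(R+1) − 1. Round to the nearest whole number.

N ≈ 1659

N̂ = (560+1)(431+1)/(145+1) − 1 = 561·432/146 − 1
= 242352/146 − 1 ≈ 1659.9 − 1 ≈ 1658.9 → 1659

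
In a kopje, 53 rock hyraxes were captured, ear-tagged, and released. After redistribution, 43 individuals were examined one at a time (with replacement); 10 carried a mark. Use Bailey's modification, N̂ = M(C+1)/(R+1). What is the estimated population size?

N̂ = 53·(43+1)/(10+1) = 53·44/11 = 2332/11 = 212

N = 212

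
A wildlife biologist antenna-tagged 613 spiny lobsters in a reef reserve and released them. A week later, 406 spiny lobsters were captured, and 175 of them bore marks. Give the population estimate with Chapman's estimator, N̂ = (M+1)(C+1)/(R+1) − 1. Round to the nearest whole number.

N ≈ 1419

N̂ = (613+1)(406+1)/(175+1) − 1 = 614·407/176 − 1
= 249898/176 − 1 ≈ 1419.9 − 1 ≈ 1418.9 → 1419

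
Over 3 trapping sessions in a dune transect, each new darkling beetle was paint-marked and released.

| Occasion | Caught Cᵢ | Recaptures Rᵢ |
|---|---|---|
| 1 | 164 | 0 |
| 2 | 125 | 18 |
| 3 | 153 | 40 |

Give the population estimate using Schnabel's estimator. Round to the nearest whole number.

Marked at large before each occasion: Mᵢ = Σⱼ<ᵢ (Cⱼ − Rⱼ) → M1=0, M2=164, M3=271
Σ MᵢCᵢ = 0·164 + 164·125 + 271·153 = 0 + 20500 + 41463 = 61963
Σ Rᵢ = 0 + 18 + 40 = 58
N̂ = 61963 / 58 ≈ 1068.3 → 1068

N ≈ 1068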